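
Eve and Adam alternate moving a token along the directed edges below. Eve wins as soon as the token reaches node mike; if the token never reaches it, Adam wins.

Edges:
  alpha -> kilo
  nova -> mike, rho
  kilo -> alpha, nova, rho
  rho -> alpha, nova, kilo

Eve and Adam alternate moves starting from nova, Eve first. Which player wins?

Eve

Track states (vertex, player-to-move).
A0 = {(mike,Eve), (mike,Adam)}
A1: add {(nova,Eve)}.
(nova,Eve) ∈ A1 ⇒ Eve forces the target.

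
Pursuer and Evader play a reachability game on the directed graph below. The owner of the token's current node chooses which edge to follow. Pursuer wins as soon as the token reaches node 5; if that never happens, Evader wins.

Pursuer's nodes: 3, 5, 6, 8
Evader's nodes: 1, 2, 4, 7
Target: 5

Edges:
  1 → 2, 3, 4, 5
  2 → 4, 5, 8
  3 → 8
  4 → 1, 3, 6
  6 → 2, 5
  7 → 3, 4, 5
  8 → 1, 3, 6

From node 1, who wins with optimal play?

A0 = {5}
A1: add {6} — 6 (Pursuer) has 6→5.
A2: add {8} — 8 (Pursuer) has 8→6.
A3: add {3} — 3 (Pursuer) has 3→8.
A4 = A3; e.g. 1 (Evader) can still go to 2. Fixed point.
1 never enters the attractor, so Evader can avoid the target forever.

Evader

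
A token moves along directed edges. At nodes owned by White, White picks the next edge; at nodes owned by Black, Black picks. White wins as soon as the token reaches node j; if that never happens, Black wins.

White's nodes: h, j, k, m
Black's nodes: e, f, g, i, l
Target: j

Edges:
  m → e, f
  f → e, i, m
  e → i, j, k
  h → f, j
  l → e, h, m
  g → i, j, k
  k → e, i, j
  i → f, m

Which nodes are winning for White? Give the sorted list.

A0 = {j}
A1: add {h, k} — h (White) has h→j; k (White) has k→j.
A2 = A1; e.g. e (Black) can still go to i. Fixed point.
White's winning region = {h, j, k}.

h, j, k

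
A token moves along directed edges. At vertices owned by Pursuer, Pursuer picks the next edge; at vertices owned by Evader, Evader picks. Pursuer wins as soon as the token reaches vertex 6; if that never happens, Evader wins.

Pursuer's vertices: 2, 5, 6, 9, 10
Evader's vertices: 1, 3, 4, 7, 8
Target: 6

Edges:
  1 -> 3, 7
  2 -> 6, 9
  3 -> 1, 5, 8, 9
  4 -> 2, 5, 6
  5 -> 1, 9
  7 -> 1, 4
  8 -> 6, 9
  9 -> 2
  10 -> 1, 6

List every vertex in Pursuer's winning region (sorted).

2, 4, 5, 6, 8, 9, 10

A0 = {6}
A1: add {2, 10} — 2 (Pursuer) has 2→6; 10 (Pursuer) has 10→6.
A2: add {9} — 9 (Pursuer) has 9→2.
A3: add {5, 8} — 5 (Pursuer) has 5→9; 8 (Evader): all of {6, 9} already in.
A4: add {4} — 4 (Evader): all of {2, 5, 6} already in.
A5 = A4; e.g. 1 (Evader) can still go to 3. Fixed point.
Pursuer's winning region = {2, 4, 5, 6, 8, 9, 10}.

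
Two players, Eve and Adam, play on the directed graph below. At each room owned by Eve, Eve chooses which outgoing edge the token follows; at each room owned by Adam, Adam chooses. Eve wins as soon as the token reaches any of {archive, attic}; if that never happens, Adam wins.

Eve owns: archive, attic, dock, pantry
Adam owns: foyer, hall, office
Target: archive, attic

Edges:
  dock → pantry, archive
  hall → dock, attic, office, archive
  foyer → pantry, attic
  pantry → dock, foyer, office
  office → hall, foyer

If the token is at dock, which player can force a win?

A0 = {archive, attic}
A1: add {dock} — dock (Eve) has dock→archive.
dock ∈ A1, so Eve can force the target.

Eve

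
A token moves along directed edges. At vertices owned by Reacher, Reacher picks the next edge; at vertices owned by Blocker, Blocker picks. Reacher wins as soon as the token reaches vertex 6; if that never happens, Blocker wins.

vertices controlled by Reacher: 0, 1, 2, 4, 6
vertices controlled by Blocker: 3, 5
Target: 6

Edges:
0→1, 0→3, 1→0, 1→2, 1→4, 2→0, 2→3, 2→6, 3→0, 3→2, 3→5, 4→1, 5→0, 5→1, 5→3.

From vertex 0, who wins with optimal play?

A0 = {6}
A1: add {2} — 2 (Reacher) has 2→6.
A2: add {1} — 1 (Reacher) has 1→2.
A3: add {0, 4} — 0 (Reacher) has 0→1; 4 (Reacher) has 4→1.
A4 = A3; e.g. 3 (Blocker) can still go to 5. Fixed point.
0 ∈ A3, so Reacher can force the target.

Reacher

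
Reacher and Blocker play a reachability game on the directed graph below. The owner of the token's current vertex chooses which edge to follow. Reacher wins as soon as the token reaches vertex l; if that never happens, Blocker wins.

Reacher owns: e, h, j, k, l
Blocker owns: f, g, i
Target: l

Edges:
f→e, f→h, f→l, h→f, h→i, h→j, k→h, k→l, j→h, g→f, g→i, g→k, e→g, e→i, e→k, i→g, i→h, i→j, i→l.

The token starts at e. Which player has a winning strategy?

A0 = {l}
A1: add {k} — k (Reacher) has k→l.
A2: add {e} — e (Reacher) has e→k.
A3 = A2; e.g. f (Blocker) can still go to h. Fixed point.
e ∈ A2, so Reacher can force the target.

Reacher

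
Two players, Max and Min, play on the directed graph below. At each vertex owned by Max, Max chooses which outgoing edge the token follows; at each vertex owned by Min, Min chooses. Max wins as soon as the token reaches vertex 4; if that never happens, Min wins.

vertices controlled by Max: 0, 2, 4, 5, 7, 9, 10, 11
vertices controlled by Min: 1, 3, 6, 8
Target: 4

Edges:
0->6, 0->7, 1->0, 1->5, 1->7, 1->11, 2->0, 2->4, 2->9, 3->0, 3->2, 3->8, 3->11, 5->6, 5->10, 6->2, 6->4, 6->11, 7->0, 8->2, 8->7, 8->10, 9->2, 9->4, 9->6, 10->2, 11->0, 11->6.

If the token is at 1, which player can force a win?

Min

A0 = {4}
A1: add {2, 9} — 2 (Max) has 2→4; 9 (Max) has 9→4.
A2: add {10} — 10 (Max) has 10→2.
A3: add {5} — 5 (Max) has 5→10.
A4 = A3; e.g. 0 (Max) has no edge into A3. Fixed point.
1 never enters the attractor, so Min can avoid the target forever.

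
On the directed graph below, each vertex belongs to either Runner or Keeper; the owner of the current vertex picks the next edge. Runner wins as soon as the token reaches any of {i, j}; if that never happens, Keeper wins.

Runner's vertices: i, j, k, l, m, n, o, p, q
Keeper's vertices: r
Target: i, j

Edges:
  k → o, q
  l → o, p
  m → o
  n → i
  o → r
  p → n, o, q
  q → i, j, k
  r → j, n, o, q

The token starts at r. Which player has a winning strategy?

Keeper

A0 = {i, j}
A1: add {n, q} — n (Runner) has n→i; q (Runner) has q→i.
A2: add {k, p} — k (Runner) has k→q; p (Runner) has p→n.
A3: add {l} — l (Runner) has l→p.
A4 = A3; e.g. m (Runner) has no edge into A3. Fixed point.
r never enters the attractor, so Keeper can avoid the target forever.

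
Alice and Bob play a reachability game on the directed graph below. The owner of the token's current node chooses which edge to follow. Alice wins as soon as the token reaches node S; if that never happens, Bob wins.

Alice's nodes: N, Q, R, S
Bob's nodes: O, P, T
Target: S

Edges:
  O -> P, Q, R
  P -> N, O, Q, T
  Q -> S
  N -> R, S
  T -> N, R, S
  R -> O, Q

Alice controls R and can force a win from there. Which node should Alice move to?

A0 = {S}
A1: add {N, Q} — N (Alice) has N→S; Q (Alice) has Q→S.
A2: add {R} — R (Alice) has R→Q.
A3: add {T} — T (Bob): all of {N, R, S} already in.
A4 = A3; e.g. O (Bob) can still go to P. Fixed point.
From R, successor Q is in the attractor (rank 1); the other successor O is not.

Q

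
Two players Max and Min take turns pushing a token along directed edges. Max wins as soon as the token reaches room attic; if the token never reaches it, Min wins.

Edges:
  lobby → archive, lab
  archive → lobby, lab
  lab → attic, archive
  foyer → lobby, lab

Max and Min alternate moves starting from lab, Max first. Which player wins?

Track states (vertex, player-to-move).
A0 = {(attic,Max), (attic,Min)}
A1: add {(lab,Max)}.
(lab,Max) ∈ A1 ⇒ Max forces the target.

Max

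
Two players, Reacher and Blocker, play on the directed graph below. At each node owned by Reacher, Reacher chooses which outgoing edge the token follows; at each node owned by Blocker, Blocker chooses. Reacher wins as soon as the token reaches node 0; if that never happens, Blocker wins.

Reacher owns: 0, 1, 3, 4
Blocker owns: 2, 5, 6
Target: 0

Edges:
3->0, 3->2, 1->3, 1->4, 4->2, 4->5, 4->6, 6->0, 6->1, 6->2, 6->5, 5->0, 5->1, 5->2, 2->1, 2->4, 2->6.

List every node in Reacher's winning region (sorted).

A0 = {0}
A1: add {3} — 3 (Reacher) has 3→0.
A2: add {1} — 1 (Reacher) has 1→3.
A3 = A2; e.g. 2 (Blocker) can still go to 4. Fixed point.
Reacher's winning region = {0, 1, 3}.

0, 1, 3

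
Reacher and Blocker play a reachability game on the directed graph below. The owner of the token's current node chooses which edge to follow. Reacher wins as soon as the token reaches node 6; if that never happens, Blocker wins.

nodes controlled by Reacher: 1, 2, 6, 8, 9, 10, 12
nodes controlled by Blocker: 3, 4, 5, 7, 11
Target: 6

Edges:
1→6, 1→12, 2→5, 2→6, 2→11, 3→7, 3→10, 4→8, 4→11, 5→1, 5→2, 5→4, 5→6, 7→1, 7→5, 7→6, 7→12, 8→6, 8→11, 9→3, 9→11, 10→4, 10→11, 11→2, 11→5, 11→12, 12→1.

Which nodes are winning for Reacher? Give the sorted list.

A0 = {6}
A1: add {1, 2, 8} — 1 (Reacher) has 1→6; 2 (Reacher) has 2→6; 8 (Reacher) has 8→6.
A2: add {12} — 12 (Reacher) has 12→1.
A3 = A2; e.g. 3 (Blocker) can still go to 7. Fixed point.
Reacher's winning region = {1, 2, 6, 8, 12}.

1, 2, 6, 8, 12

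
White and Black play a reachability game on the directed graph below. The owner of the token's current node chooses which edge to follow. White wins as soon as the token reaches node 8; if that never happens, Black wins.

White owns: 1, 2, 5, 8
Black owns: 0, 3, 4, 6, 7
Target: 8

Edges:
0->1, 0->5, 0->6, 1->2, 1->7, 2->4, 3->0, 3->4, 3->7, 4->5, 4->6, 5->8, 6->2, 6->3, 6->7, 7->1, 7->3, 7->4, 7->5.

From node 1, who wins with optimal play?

A0 = {8}
A1: add {5} — 5 (White) has 5→8.
A2 = A1; e.g. 0 (Black) can still go to 1. Fixed point.
1 never enters the attractor, so Black can avoid the target forever.

Black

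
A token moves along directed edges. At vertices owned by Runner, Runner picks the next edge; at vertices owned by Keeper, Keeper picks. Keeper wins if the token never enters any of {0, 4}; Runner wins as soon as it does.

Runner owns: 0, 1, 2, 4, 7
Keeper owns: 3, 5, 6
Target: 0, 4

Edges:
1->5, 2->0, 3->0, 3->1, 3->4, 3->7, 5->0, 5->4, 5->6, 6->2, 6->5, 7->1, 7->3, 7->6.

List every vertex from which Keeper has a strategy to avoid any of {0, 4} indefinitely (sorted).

A0 = {0, 4}
A1: add {2} — 2 (Runner) has 2→0.
A2 = A1; e.g. 1 (Runner) has no edge into A1. Fixed point.
Runner's attractor = {0, 2, 4}; Keeper avoids the target exactly from the complement.

1, 3, 5, 6, 7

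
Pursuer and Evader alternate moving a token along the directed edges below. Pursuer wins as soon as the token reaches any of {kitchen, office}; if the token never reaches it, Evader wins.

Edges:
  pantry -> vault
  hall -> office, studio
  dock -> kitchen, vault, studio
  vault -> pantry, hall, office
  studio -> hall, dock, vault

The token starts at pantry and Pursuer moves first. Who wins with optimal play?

Track states (vertex, player-to-move).
A0 = {(office,Pursuer), (office,Evader), (kitchen,Pursuer), (kitchen,Evader)}
A1: add {(hall,Pursuer), (dock,Pursuer), (vault,Pursuer)}.
A2: add {(pantry,Evader), (studio,Evader)}.
A3 = A2; e.g. (pantry,Pursuer) stays out. (pantry,Pursuer) never enters ⇒ Evader avoids the target.

Evader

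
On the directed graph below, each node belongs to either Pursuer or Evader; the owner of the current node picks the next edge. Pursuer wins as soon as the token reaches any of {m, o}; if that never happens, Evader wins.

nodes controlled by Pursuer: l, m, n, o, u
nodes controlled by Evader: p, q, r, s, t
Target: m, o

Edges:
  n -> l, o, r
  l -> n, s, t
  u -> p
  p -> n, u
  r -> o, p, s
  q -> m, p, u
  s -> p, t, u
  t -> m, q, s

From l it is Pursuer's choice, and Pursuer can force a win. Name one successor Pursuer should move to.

n

A0 = {m, o}
A1: add {n} — n (Pursuer) has n→o.
A2: add {l} — l (Pursuer) has l→n.
A3 = A2; e.g. p (Evader) can still go to u. Fixed point.
From l, successor n is in the attractor (rank 1); the other successors s, t are not.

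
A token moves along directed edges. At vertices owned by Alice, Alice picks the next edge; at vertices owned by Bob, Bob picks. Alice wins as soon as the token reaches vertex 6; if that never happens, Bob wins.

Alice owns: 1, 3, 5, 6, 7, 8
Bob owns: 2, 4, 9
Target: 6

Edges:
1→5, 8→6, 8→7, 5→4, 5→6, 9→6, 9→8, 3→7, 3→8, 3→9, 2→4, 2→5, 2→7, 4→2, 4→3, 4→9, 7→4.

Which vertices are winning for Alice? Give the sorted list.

A0 = {6}
A1: add {5, 8} — 5 (Alice) has 5→6; 8 (Alice) has 8→6.
A2: add {1, 3, 9} — 1 (Alice) has 1→5; 3 (Alice) has 3→8; 9 (Bob): all of {6, 8} already in.
A3 = A2; e.g. 2 (Bob) can still go to 4. Fixed point.
Alice's winning region = {1, 3, 5, 6, 8, 9}.

1, 3, 5, 6, 8, 9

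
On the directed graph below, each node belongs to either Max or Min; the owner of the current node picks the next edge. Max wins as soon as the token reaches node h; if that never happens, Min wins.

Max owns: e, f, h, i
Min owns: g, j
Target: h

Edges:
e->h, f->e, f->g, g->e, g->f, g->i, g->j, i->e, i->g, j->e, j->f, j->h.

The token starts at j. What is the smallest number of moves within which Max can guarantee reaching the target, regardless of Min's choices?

A0 = {h}
A1: add {e} — e (Max) has e→h.
A2: add {f, i} — f (Max) has f→e; i (Max) has i→e.
A3: add {j} — j (Min): all of {e, f, h} already in.
j enters the attractor at level 3, so Max can force the target in 3 moves from there.

3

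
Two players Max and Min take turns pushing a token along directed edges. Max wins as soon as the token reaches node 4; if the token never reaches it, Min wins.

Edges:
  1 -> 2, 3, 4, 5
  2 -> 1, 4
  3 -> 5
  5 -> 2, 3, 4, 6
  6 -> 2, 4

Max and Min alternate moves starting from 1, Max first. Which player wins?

Track states (vertex, player-to-move).
A0 = {(4,Max), (4,Min)}
A1: add {(1,Max), (2,Max), (5,Max), (6,Max)}.
(1,Max) ∈ A1 ⇒ Max forces the target.

Max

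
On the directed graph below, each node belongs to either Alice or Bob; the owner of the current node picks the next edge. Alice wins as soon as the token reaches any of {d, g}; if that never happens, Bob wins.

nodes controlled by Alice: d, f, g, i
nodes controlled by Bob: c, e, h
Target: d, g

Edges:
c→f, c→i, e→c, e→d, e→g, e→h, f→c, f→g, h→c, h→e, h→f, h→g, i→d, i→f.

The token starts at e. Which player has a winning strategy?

A0 = {d, g}
A1: add {f, i} — f (Alice) has f→g; i (Alice) has i→d.
A2: add {c} — c (Bob): all of {f, i} already in.
A3 = A2; e.g. e (Bob) can still go to h. Fixed point.
e never enters the attractor, so Bob can avoid the target forever.

Bob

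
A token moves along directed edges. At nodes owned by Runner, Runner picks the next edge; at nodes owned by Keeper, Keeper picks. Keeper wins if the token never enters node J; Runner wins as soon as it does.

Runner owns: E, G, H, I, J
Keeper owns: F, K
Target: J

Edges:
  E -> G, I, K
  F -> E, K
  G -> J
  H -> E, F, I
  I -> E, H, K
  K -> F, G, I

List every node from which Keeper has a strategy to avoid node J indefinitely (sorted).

A0 = {J}
A1: add {G} — G (Runner) has G→J.
A2: add {E} — E (Runner) has E→G.
A3: add {H, I} — H (Runner) has H→E; I (Runner) has I→E.
A4 = A3; e.g. F (Keeper) can still go to K. Fixed point.
Runner's attractor = {E, G, H, I, J}; Keeper avoids the target exactly from the complement.

F, K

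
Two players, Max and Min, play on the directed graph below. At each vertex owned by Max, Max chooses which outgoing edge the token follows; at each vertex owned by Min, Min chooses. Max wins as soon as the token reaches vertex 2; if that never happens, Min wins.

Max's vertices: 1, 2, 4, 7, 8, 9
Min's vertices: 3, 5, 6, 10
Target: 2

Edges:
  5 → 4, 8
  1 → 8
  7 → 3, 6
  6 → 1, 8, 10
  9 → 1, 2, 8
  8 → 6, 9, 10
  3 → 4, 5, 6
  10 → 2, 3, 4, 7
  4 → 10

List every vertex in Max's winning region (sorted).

A0 = {2}
A1: add {9} — 9 (Max) has 9→2.
A2: add {8} — 8 (Max) has 8→9.
A3: add {1} — 1 (Max) has 1→8.
A4 = A3; e.g. 3 (Min) can still go to 4. Fixed point.
Max's winning region = {1, 2, 8, 9}.

1, 2, 8, 9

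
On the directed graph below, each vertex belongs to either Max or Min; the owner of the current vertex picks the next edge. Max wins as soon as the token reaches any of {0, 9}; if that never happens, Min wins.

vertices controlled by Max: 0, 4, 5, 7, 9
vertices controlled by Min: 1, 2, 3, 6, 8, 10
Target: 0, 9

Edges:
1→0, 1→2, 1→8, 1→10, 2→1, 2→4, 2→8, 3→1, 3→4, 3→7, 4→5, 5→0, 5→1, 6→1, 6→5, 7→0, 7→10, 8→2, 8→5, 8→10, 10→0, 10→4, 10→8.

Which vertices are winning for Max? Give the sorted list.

0, 4, 5, 7, 9

A0 = {0, 9}
A1: add {5, 7} — 5 (Max) has 5→0; 7 (Max) has 7→0.
A2: add {4} — 4 (Max) has 4→5.
A3 = A2; e.g. 1 (Min) can still go to 2. Fixed point.
Max's winning region = {0, 4, 5, 7, 9}.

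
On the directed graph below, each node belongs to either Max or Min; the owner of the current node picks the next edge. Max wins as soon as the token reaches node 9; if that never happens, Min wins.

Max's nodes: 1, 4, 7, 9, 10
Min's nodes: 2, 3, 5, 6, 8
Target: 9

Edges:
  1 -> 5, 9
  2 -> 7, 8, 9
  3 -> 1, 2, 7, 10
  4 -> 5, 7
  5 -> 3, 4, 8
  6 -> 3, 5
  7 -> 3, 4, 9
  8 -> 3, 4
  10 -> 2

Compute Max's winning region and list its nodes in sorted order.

A0 = {9}
A1: add {1, 7} — 1 (Max) has 1→9; 7 (Max) has 7→9.
A2: add {4} — 4 (Max) has 4→7.
A3 = A2; e.g. 2 (Min) can still go to 8. Fixed point.
Max's winning region = {1, 4, 7, 9}.

1, 4, 7, 9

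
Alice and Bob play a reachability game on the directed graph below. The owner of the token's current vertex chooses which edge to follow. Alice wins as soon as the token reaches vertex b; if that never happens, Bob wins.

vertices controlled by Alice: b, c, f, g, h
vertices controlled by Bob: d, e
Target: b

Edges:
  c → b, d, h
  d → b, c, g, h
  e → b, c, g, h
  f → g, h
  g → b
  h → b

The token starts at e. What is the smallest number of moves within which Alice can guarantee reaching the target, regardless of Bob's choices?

A0 = {b}
A1: add {c, g, h} — c (Alice) has c→b; g (Alice) has g→b; h (Alice) has h→b.
A2: add {d, e, f} — d (Bob): all of {b, c, g, h} already in; e (Bob): all of {b, c, g, h} already in; f (Alice) has f→g.
A2 = all vertices. Fixed point.
e enters the attractor at level 2, so Alice can force the target in 2 moves from there.

2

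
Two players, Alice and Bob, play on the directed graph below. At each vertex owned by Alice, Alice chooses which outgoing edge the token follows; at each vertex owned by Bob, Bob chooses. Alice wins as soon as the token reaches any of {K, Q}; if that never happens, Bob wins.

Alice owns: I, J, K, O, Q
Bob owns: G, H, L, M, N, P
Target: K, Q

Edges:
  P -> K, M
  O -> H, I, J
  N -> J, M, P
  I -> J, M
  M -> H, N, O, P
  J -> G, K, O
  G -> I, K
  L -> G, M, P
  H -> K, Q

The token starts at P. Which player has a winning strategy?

Bob

A0 = {K, Q}
A1: add {H, J} — H (Bob): all of {K, Q} already in; J (Alice) has J→K.
A2: add {I, O} — I (Alice) has I→J; O (Alice) has O→H.
A3: add {G} — G (Bob): all of {I, K} already in.
A4 = A3; e.g. L (Bob) can still go to M. Fixed point.
P never enters the attractor, so Bob can avoid the target forever.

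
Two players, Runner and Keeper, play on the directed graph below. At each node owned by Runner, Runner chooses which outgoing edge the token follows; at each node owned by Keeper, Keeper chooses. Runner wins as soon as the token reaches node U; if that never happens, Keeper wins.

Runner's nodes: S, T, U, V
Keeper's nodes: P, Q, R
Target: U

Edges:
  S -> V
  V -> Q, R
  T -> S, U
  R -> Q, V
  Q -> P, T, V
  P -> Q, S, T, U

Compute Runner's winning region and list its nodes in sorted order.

A0 = {U}
A1: add {T} — T (Runner) has T→U.
A2 = A1; e.g. P (Keeper) can still go to Q. Fixed point.
Runner's winning region = {T, U}.

T, U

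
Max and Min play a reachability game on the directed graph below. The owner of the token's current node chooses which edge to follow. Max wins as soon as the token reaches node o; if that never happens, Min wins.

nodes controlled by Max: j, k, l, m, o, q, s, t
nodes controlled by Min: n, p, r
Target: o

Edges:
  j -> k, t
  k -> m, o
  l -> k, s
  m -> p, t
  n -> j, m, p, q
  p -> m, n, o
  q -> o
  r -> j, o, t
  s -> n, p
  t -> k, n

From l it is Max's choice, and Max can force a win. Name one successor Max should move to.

A0 = {o}
A1: add {k, q} — k (Max) has k→o; q (Max) has q→o.
A2: add {j, l, t} — j (Max) has j→k; l (Max) has l→k; t (Max) has t→k.
A3: add {m, r} — m (Max) has m→t; r (Min): all of {j, o, t} already in.
A4 = A3; e.g. n (Min) can still go to p. Fixed point.
From l, successor k is in the attractor (rank 1); the other successor s is not.

k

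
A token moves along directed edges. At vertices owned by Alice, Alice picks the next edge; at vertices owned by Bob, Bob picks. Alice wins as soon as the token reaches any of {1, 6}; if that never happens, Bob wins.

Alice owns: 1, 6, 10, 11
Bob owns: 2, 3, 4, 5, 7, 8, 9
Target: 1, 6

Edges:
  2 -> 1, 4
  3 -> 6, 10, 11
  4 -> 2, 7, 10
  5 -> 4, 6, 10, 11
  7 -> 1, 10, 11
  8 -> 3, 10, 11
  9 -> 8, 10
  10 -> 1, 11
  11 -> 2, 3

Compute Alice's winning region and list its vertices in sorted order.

A0 = {1, 6}
A1: add {10} — 10 (Alice) has 10→1.
A2 = A1; e.g. 2 (Bob) can still go to 4. Fixed point.
Alice's winning region = {1, 6, 10}.

1, 6, 10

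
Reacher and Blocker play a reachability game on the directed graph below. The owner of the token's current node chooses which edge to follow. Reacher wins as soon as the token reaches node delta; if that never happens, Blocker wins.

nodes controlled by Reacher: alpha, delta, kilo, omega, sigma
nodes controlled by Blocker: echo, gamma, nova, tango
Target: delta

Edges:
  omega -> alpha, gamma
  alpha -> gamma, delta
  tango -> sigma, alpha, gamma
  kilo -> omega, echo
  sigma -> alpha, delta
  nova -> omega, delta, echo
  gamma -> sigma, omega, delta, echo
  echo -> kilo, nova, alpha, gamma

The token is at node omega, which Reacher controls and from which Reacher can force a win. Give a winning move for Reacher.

alpha

A0 = {delta}
A1: add {alpha, sigma} — sigma (Reacher) has sigma→delta; alpha (Reacher) has alpha→delta.
A2: add {omega} — omega (Reacher) has omega→alpha.
A3: add {kilo} — kilo (Reacher) has kilo→omega.
A4 = A3; e.g. nova (Blocker) can still go to echo. Fixed point.
From omega, successor alpha is in the attractor (rank 1); the other successor gamma is not.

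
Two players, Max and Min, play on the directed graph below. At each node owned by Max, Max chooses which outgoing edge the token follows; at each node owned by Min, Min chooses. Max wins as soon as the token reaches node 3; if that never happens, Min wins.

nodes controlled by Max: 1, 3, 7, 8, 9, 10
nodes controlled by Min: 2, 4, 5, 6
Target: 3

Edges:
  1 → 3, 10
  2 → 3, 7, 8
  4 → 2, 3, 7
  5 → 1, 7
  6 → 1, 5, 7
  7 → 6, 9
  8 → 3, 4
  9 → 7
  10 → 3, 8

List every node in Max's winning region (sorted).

1, 3, 8, 10

A0 = {3}
A1: add {1, 8, 10} — 1 (Max) has 1→3; 8 (Max) has 8→3; 10 (Max) has 10→3.
A2 = A1; e.g. 2 (Min) can still go to 7. Fixed point.
Max's winning region = {1, 3, 8, 10}.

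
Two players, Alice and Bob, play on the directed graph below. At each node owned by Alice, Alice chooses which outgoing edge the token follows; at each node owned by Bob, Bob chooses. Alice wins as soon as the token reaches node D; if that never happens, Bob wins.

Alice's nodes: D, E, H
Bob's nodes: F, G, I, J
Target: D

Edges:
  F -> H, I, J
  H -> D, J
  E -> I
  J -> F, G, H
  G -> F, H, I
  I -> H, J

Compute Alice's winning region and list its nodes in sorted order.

A0 = {D}
A1: add {H} — H (Alice) has H→D.
A2 = A1; e.g. E (Alice) has no edge into A1. Fixed point.
Alice's winning region = {D, H}.

D, H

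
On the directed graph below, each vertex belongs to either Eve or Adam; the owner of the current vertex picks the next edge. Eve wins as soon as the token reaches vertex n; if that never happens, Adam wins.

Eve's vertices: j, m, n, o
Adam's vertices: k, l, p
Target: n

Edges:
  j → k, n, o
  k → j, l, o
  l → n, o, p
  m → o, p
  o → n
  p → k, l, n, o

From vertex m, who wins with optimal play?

Eve

A0 = {n}
A1: add {j, o} — j (Eve) has j→n; o (Eve) has o→n.
A2: add {m} — m (Eve) has m→o.
A3 = A2; e.g. k (Adam) can still go to l. Fixed point.
m ∈ A2, so Eve can force the target.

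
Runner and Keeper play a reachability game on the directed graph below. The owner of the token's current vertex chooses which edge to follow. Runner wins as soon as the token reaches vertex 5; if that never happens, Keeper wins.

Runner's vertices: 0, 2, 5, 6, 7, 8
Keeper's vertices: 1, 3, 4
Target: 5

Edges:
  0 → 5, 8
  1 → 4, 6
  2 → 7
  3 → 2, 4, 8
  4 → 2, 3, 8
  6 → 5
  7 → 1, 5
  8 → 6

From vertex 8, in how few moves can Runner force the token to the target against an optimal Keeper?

2

A0 = {5}
A1: add {0, 6, 7} — 0 (Runner) has 0→5; 6 (Runner) has 6→5; 7 (Runner) has 7→5.
A2: add {2, 8} — 2 (Runner) has 2→7; 8 (Runner) has 8→6.
A3 = A2; e.g. 1 (Keeper) can still go to 4. Fixed point.
8 enters the attractor at level 2, so Runner can force the target in 2 moves from there.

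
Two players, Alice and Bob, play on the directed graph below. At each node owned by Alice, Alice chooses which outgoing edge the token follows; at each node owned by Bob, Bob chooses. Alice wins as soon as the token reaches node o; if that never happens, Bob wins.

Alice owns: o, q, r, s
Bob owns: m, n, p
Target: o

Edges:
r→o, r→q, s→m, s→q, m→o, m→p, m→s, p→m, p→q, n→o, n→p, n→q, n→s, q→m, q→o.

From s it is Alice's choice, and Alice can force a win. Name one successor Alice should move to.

q

A0 = {o}
A1: add {q, r} — q (Alice) has q→o; r (Alice) has r→o.
A2: add {s} — s (Alice) has s→q.
A3 = A2; e.g. m (Bob) can still go to p. Fixed point.
From s, successor q is in the attractor (rank 1); the other successor m is not.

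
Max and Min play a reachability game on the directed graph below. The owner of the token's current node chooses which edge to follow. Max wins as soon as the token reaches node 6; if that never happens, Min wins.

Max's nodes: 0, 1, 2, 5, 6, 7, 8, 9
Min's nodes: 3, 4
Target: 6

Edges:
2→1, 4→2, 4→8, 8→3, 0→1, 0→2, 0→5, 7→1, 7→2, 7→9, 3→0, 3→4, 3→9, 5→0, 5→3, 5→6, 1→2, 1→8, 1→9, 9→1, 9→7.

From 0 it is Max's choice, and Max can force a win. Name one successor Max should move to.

5

A0 = {6}
A1: add {5} — 5 (Max) has 5→6.
A2: add {0} — 0 (Max) has 0→5.
A3 = A2; e.g. 1 (Max) has no edge into A2. Fixed point.
From 0, successor 5 is in the attractor (rank 1); the other successors 1, 2 are not.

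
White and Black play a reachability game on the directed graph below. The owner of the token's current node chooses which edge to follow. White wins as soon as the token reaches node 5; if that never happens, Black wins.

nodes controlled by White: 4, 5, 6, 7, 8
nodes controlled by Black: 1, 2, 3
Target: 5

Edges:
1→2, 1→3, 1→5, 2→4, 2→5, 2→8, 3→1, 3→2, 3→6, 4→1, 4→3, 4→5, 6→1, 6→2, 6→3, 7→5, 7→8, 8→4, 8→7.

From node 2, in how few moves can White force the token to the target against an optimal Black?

A0 = {5}
A1: add {4, 7} — 4 (White) has 4→5; 7 (White) has 7→5.
A2: add {8} — 8 (White) has 8→4.
A3: add {2} — 2 (Black): all of {4, 5, 8} already in.
2 enters the attractor at level 3, so White can force the target in 3 moves from there.

3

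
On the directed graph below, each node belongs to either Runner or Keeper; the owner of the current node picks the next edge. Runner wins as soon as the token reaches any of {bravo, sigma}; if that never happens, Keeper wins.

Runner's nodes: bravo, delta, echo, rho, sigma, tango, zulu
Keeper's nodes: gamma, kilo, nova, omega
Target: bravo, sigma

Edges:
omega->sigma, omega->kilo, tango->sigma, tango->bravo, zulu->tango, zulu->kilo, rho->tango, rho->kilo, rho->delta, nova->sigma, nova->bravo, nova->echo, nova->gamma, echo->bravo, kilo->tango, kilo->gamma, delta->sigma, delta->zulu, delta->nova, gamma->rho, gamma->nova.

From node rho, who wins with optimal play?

A0 = {bravo, sigma}
A1: add {delta, echo, tango} — tango (Runner) has tango→sigma; echo (Runner) has echo→bravo; delta (Runner) has delta→sigma.
A2: add {rho, zulu} — zulu (Runner) has zulu→tango; rho (Runner) has rho→tango.
A3 = A2; e.g. omega (Keeper) can still go to kilo. Fixed point.
rho ∈ A2, so Runner can force the target.

Runner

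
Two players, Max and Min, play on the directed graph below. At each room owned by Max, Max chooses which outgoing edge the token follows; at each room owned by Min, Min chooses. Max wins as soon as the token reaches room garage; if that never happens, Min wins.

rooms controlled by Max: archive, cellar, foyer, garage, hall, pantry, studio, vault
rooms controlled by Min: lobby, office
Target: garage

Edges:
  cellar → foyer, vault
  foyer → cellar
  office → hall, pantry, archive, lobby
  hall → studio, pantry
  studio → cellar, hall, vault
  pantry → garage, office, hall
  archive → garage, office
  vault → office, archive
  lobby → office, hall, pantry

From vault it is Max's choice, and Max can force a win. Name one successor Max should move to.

archive

A0 = {garage}
A1: add {archive, pantry} — pantry (Max) has pantry→garage; archive (Max) has archive→garage.
A2: add {hall, vault} — hall (Max) has hall→pantry; vault (Max) has vault→archive.
A3: add {cellar, studio} — cellar (Max) has cellar→vault; studio (Max) has studio→hall.
A4: add {foyer} — foyer (Max) has foyer→cellar.
A5 = A4; e.g. office (Min) can still go to lobby. Fixed point.
From vault, successor archive is in the attractor (rank 1); the other successor office is not.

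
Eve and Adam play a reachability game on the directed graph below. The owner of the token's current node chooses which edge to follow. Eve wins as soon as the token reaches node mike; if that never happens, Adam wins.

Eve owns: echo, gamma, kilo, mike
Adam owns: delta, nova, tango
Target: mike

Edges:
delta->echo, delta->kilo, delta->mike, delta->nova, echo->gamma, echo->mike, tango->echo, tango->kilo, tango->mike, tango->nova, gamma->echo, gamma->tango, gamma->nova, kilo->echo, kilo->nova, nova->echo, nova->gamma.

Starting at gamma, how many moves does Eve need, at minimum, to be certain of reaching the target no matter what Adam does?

A0 = {mike}
A1: add {echo} — echo (Eve) has echo→mike.
A2: add {gamma, kilo} — gamma (Eve) has gamma→echo; kilo (Eve) has kilo→echo.
gamma enters the attractor at level 2, so Eve can force the target in 2 moves from there.

2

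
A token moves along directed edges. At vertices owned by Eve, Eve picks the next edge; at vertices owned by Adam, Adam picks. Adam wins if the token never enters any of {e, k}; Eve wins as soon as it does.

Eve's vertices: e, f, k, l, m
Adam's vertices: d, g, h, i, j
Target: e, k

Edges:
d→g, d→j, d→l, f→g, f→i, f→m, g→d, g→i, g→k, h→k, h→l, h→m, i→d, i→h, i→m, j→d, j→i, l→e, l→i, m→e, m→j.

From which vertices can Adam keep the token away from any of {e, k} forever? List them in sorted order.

A0 = {e, k}
A1: add {l, m} — l (Eve) has l→e; m (Eve) has m→e.
A2: add {f, h} — f (Eve) has f→m; h (Adam): all of {k, l, m} already in.
A3 = A2; e.g. d (Adam) can still go to g. Fixed point.
Eve's attractor = {e, f, h, k, l, m}; Adam avoids the target exactly from the complement.

d, g, i, j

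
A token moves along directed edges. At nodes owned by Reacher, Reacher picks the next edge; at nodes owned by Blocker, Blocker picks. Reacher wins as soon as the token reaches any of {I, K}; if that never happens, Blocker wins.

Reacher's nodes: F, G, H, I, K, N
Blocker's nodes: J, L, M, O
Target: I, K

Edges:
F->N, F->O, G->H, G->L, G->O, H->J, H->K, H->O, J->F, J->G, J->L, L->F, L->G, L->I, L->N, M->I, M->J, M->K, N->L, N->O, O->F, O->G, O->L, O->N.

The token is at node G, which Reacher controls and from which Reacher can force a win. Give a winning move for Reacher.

H

A0 = {I, K}
A1: add {H} — H (Reacher) has H→K.
A2: add {G} — G (Reacher) has G→H.
A3 = A2; e.g. F (Reacher) has no edge into A2. Fixed point.
From G, successor H is in the attractor (rank 1); the other successors L, O are not.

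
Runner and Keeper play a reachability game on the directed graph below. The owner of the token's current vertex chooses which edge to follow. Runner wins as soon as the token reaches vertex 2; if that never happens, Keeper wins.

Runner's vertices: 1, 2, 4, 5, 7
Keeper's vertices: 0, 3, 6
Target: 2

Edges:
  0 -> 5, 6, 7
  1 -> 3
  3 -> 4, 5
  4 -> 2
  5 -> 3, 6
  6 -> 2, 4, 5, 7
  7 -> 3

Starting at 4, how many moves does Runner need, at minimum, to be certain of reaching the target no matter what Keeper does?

A0 = {2}
A1: add {4} — 4 (Runner) has 4→2.
A2 = A1; e.g. 0 (Keeper) can still go to 5. Fixed point.
4 enters the attractor at level 1, so Runner can force the target in 1 move from there.

1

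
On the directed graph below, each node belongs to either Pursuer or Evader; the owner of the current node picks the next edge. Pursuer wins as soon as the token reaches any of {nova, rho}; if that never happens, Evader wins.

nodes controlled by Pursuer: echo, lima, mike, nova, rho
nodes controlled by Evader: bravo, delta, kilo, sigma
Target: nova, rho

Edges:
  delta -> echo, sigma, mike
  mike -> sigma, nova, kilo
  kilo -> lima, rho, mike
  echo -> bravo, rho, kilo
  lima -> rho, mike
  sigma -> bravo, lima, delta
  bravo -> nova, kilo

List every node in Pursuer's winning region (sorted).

A0 = {nova, rho}
A1: add {echo, lima, mike} — echo (Pursuer) has echo→rho; lima (Pursuer) has lima→rho; mike (Pursuer) has mike→nova.
A2: add {kilo} — kilo (Evader): all of {lima, rho, mike} already in.
A3: add {bravo} — bravo (Evader): all of {nova, kilo} already in.
A4 = A3; e.g. delta (Evader) can still go to sigma. Fixed point.
Pursuer's winning region = {bravo, echo, kilo, lima, mike, nova, rho}.

bravo, echo, kilo, lima, mike, nova, rho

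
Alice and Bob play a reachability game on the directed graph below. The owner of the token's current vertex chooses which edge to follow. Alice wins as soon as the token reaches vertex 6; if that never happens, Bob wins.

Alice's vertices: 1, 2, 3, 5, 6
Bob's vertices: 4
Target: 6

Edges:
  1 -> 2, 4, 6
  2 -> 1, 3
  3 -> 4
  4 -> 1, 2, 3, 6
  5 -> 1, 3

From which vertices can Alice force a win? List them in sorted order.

1, 2, 5, 6

A0 = {6}
A1: add {1} — 1 (Alice) has 1→6.
A2: add {2, 5} — 2 (Alice) has 2→1; 5 (Alice) has 5→1.
A3 = A2; e.g. 3 (Alice) has no edge into A2. Fixed point.
Alice's winning region = {1, 2, 5, 6}.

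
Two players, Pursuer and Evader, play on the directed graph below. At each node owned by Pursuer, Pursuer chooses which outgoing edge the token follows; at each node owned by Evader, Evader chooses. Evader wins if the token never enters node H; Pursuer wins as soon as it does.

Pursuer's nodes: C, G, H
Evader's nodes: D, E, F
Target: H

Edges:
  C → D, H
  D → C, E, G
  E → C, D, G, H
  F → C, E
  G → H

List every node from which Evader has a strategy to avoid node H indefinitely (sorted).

A0 = {H}
A1: add {C, G} — C (Pursuer) has C→H; G (Pursuer) has G→H.
A2 = A1; e.g. D (Evader) can still go to E. Fixed point.
Pursuer's attractor = {C, G, H}; Evader avoids the target exactly from the complement.

D, E, F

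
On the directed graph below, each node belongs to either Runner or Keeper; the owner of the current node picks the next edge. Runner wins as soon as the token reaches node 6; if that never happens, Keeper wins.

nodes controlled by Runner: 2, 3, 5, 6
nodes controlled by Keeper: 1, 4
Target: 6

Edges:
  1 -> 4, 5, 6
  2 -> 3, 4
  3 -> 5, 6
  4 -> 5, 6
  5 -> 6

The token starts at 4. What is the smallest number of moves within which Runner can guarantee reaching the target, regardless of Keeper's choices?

A0 = {6}
A1: add {3, 5} — 3 (Runner) has 3→6; 5 (Runner) has 5→6.
A2: add {2, 4} — 2 (Runner) has 2→3; 4 (Keeper): all of {5, 6} already in.
4 enters the attractor at level 2, so Runner can force the target in 2 moves from there.

2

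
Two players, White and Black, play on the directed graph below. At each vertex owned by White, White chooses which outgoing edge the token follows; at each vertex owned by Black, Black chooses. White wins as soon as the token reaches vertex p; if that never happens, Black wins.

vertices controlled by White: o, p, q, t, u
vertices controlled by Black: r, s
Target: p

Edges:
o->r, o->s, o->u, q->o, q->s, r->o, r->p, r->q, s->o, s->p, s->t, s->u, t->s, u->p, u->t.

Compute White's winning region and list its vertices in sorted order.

o, p, q, r, u

A0 = {p}
A1: add {u} — u (White) has u→p.
A2: add {o} — o (White) has o→u.
A3: add {q} — q (White) has q→o.
A4: add {r} — r (Black): all of {o, p, q} already in.
A5 = A4; e.g. s (Black) can still go to t. Fixed point.
White's winning region = {o, p, q, r, u}.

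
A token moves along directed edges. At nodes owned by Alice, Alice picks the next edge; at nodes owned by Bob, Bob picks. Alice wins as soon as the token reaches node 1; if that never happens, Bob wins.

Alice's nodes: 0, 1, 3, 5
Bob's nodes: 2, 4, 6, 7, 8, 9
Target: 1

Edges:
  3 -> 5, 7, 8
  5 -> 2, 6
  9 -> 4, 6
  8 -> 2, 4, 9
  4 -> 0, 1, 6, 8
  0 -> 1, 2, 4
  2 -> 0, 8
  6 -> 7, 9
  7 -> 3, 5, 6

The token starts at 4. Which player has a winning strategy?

A0 = {1}
A1: add {0} — 0 (Alice) has 0→1.
A2 = A1; e.g. 2 (Bob) can still go to 8. Fixed point.
4 never enters the attractor, so Bob can avoid the target forever.

Bob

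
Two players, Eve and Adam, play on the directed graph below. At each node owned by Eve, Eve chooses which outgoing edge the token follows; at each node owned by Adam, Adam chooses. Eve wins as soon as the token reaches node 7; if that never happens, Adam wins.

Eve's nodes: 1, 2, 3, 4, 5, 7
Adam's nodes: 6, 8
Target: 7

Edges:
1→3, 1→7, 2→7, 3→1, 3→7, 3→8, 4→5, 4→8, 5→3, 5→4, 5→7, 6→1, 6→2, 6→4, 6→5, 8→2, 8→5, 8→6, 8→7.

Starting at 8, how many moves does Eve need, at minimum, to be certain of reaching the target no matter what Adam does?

A0 = {7}
A1: add {1, 2, 3, 5} — 1 (Eve) has 1→7; 2 (Eve) has 2→7; 3 (Eve) has 3→7; 5 (Eve) has 5→7.
A2: add {4} — 4 (Eve) has 4→5.
A3: add {6} — 6 (Adam): all of {1, 2, 4, 5} already in.
A4: add {8} — 8 (Adam): all of {2, 5, 6, 7} already in.
A4 = all vertices. Fixed point.
8 enters the attractor at level 4, so Eve can force the target in 4 moves from there.

4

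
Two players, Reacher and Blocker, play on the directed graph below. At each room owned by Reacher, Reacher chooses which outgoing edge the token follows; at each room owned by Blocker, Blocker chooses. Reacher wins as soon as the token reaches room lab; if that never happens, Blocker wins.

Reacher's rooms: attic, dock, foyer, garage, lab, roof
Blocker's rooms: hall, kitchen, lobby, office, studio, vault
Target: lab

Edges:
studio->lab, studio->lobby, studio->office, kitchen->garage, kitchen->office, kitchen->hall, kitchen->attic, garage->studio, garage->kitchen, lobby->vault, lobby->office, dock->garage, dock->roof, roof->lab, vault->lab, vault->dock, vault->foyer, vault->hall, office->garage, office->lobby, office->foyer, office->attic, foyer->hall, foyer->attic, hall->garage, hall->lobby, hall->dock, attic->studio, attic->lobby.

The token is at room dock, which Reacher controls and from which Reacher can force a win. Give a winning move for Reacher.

roof

A0 = {lab}
A1: add {roof} — roof (Reacher) has roof→lab.
A2: add {dock} — dock (Reacher) has dock→roof.
A3 = A2; e.g. studio (Blocker) can still go to lobby. Fixed point.
From dock, successor roof is in the attractor (rank 1); the other successor garage is not.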